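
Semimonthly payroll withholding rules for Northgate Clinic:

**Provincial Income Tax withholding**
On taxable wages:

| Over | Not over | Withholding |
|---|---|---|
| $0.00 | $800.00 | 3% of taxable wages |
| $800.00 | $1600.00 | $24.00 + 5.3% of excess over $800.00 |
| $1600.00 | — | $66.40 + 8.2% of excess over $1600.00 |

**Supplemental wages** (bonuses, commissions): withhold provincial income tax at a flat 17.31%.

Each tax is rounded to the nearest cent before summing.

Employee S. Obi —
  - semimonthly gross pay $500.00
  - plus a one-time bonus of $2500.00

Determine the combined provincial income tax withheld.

Provincial Income Tax: taxable = $500.00
  3% × $500.00 = $15.00
Supplemental (17.31% flat on bonus): 17.31% × $2500.00 = $432.75
Total provincial income tax: $15.00 + $432.75 = $447.75

$447.75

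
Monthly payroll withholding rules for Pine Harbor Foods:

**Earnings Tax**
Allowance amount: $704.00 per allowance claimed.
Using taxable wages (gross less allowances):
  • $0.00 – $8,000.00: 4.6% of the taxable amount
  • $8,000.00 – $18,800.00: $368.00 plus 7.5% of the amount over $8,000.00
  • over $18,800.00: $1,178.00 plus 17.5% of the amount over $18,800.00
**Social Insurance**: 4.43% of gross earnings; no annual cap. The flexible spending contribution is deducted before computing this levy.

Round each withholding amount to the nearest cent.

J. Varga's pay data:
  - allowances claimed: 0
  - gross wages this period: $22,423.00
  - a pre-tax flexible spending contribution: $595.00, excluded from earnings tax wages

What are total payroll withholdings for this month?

$2,674.88

Earnings Tax: taxable = $22,423.00 − $595.00 = $21,828.00
  $1,178.00 + 17.5% × ($21,828.00 − $18,800.00) = $1,178.00 + 17.5% × $3,028.00 = $1,707.90
Social Insurance: 4.43% × $21,828.00 = $966.98
Total: $1,707.90 + $966.98 = $2,674.88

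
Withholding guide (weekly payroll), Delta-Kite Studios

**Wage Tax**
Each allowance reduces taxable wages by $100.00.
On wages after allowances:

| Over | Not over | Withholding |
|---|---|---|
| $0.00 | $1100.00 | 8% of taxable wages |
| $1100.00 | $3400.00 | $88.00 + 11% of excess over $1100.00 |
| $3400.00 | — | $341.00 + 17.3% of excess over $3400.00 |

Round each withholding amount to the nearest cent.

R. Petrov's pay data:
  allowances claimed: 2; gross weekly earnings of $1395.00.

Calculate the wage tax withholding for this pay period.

Wage Tax: taxable = $1395.00 − 2×$100.00 = $1195.00
  $88.00 + 11% × ($1195.00 − $1100.00) = $88.00 + 11% × $95.00 = $98.45

$98.45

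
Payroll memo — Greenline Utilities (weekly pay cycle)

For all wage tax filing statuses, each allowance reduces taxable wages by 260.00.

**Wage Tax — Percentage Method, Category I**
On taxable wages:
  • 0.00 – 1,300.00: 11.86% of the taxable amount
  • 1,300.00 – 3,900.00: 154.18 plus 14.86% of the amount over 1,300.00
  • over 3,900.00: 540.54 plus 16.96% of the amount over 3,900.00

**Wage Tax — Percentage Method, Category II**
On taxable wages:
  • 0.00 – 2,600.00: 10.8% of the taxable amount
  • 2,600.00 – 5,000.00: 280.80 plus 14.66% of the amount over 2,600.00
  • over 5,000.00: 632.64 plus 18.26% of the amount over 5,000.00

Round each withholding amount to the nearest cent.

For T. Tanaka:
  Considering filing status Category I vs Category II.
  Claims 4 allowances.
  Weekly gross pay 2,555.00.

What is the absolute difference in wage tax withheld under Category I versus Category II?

22.51

Wage Tax (Category I): taxable = 2,555.00 − 4×260.00 = 1,515.00
  154.18 + 14.86% × (1,515.00 − 1,300.00) = 154.18 + 14.86% × 215.00 = 186.13
Wage Tax (Category II): taxable = 2,555.00 − 4×260.00 = 1,515.00
  10.8% × 1,515.00 = 163.62
Difference: |186.13 − 163.62| = 22.51 (higher under Category I)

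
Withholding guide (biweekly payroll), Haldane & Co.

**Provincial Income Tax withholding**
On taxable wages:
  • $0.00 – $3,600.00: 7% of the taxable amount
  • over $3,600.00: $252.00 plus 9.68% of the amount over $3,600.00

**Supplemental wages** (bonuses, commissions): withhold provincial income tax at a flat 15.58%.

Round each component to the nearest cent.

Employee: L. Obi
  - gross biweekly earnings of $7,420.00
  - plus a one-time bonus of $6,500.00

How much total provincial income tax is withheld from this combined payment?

Provincial Income Tax: taxable = $7,420.00
  $252.00 + 9.68% × ($7,420.00 − $3,600.00) = $252.00 + 9.68% × $3,820.00 = $621.78
Supplemental (15.58% flat on bonus): 15.58% × $6,500.00 = $1,012.70
Total provincial income tax: $621.78 + $1,012.70 = $1,634.48

$1,634.48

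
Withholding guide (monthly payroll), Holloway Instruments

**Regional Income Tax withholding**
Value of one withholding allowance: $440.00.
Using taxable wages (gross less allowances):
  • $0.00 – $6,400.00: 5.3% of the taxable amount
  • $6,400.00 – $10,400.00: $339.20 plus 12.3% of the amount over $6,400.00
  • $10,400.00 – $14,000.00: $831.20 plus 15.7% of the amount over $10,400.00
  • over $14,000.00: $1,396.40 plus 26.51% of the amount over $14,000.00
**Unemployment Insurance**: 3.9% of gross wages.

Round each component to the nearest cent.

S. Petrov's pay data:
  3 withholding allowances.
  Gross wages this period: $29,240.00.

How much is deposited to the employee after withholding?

$23,013.05

Regional Income Tax: taxable = $29,240.00 − 3×$440.00 = $27,920.00
  $1,396.40 + 26.51% × ($27,920.00 − $14,000.00) = $1,396.40 + 26.51% × $13,920.00 = $5,086.59
Unemployment Insurance: 3.9% × $29,240.00 = $1,140.36
Total withheld: $5,086.59 + $1,140.36 = $6,226.95
Net pay: $29,240.00 − $6,226.95 = $23,013.05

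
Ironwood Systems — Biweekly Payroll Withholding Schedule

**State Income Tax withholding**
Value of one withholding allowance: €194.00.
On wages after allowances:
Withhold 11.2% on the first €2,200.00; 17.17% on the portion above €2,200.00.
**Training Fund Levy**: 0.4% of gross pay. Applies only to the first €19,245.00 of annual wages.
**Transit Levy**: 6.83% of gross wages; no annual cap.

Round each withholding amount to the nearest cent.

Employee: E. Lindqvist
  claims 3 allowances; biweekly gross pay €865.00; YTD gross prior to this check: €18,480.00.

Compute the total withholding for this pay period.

State Income Tax: taxable = €865.00 − 3×€194.00 = €283.00
  11.2% × €283.00 = €31.70
Training Fund Levy: cap €19,245.00 − YTD €18,480.00 = €765.00 subject; 0.4% × €765.00 = €3.06
Transit Levy: 6.83% × €865.00 = €59.08
Total: €31.70 + €3.06 + €59.08 = €93.84

€93.84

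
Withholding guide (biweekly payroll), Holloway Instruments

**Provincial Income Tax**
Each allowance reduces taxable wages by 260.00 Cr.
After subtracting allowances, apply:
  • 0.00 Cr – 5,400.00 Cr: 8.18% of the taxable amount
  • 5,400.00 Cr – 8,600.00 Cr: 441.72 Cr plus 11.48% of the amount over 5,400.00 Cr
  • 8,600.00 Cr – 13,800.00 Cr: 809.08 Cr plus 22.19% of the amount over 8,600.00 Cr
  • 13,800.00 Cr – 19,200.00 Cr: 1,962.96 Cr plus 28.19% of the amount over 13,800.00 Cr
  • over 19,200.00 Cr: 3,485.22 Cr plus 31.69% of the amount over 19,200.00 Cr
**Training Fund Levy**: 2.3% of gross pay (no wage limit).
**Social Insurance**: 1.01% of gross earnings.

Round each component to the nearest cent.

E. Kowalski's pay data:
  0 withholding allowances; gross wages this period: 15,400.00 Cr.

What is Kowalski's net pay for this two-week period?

12,476.26 Cr

Provincial Income Tax: taxable = 15,400.00 Cr
  1,962.96 Cr + 28.19% × (15,400.00 Cr − 13,800.00 Cr) = 1,962.96 Cr + 28.19% × 1,600.00 Cr = 2,414.00 Cr
Training Fund Levy: 2.3% × 15,400.00 Cr = 354.20 Cr
Social Insurance: 1.01% × 15,400.00 Cr = 155.54 Cr
Total withheld: 2,414.00 Cr + 354.20 Cr + 155.54 Cr = 2,923.74 Cr
Net pay: 15,400.00 Cr − 2,923.74 Cr = 12,476.26 Cr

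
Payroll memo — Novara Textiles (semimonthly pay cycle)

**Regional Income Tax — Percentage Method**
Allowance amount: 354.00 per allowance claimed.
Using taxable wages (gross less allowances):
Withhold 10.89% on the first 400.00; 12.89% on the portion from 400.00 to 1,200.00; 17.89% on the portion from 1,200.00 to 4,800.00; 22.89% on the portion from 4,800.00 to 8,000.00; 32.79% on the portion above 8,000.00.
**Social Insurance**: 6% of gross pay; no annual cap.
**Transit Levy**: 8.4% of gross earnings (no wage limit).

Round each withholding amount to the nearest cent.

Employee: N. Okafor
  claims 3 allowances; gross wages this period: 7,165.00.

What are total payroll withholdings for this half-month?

Regional Income Tax: taxable = 7,165.00 − 3×354.00 = 6,103.00
  790.72 + 22.89% × (6,103.00 − 4,800.00) = 790.72 + 22.89% × 1,303.00 = 1,088.98
Social Insurance: 6% × 7,165.00 = 429.90
Transit Levy: 8.4% × 7,165.00 = 601.86
Total: 1,088.98 + 429.90 + 601.86 = 2,120.74

2,120.74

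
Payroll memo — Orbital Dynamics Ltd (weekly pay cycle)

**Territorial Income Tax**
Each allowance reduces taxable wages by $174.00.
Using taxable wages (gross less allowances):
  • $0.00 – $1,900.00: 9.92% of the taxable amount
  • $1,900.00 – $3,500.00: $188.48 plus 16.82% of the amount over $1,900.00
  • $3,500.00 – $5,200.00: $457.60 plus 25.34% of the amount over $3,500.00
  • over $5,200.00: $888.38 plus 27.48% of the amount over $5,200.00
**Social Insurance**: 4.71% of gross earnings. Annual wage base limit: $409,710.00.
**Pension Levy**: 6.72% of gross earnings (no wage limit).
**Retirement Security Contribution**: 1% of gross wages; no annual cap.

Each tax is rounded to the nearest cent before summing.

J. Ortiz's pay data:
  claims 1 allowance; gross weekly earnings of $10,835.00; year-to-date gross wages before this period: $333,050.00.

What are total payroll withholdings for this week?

Territorial Income Tax: taxable = $10,835.00 − 1×$174.00 = $10,661.00
  $888.38 + 27.48% × ($10,661.00 − $5,200.00) = $888.38 + 27.48% × $5,461.00 = $2,389.06
Social Insurance: 4.71% × $10,835.00 = $510.33
Pension Levy: 6.72% × $10,835.00 = $728.11
Retirement Security Contribution: 1% × $10,835.00 = $108.35
Total: $2,389.06 + $510.33 + $728.11 + $108.35 = $3,735.85

$3,735.85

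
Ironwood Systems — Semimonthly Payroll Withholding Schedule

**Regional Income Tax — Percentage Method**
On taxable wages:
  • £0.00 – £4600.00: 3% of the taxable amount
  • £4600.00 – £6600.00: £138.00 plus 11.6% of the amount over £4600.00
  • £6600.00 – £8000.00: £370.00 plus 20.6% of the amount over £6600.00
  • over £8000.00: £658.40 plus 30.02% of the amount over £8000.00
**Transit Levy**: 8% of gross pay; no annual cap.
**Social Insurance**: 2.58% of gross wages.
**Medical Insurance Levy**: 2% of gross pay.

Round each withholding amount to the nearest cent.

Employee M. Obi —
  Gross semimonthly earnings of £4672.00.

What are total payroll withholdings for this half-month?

£734.09

Regional Income Tax: taxable = £4672.00
  £138.00 + 11.6% × (£4672.00 − £4600.00) = £138.00 + 11.6% × £72.00 = £146.35
Transit Levy: 8% × £4672.00 = £373.76
Social Insurance: 2.58% × £4672.00 = £120.54
Medical Insurance Levy: 2% × £4672.00 = £93.44
Total: £146.35 + £373.76 + £120.54 + £93.44 = £734.09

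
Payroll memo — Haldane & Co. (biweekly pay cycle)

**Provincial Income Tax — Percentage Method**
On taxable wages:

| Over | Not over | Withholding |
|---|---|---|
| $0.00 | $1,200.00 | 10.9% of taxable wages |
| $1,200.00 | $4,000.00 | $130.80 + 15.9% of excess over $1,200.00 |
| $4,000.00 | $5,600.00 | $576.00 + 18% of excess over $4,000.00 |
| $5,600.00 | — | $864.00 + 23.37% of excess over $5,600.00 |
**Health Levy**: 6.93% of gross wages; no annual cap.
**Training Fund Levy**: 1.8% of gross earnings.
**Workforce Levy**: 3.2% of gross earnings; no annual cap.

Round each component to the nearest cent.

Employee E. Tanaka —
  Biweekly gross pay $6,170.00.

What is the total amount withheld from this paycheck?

$1,733.29

Provincial Income Tax: taxable = $6,170.00
  $864.00 + 23.37% × ($6,170.00 − $5,600.00) = $864.00 + 23.37% × $570.00 = $997.21
Health Levy: 6.93% × $6,170.00 = $427.58
Training Fund Levy: 1.8% × $6,170.00 = $111.06
Workforce Levy: 3.2% × $6,170.00 = $197.44
Total: $997.21 + $427.58 + $111.06 + $197.44 = $1,733.29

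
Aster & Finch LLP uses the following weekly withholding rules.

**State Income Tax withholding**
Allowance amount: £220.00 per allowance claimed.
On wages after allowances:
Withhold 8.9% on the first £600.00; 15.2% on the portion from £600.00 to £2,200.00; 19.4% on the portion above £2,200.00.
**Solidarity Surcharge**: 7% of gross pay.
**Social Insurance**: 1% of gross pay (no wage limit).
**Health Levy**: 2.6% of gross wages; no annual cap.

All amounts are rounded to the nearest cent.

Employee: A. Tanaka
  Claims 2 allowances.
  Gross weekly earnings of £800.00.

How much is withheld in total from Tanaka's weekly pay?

State Income Tax: taxable = £800.00 − 2×£220.00 = £360.00
  8.9% × £360.00 = £32.04
Solidarity Surcharge: 7% × £800.00 = £56.00
Social Insurance: 1% × £800.00 = £8.00
Health Levy: 2.6% × £800.00 = £20.80
Total: £32.04 + £56.00 + £8.00 + £20.80 = £116.84

£116.84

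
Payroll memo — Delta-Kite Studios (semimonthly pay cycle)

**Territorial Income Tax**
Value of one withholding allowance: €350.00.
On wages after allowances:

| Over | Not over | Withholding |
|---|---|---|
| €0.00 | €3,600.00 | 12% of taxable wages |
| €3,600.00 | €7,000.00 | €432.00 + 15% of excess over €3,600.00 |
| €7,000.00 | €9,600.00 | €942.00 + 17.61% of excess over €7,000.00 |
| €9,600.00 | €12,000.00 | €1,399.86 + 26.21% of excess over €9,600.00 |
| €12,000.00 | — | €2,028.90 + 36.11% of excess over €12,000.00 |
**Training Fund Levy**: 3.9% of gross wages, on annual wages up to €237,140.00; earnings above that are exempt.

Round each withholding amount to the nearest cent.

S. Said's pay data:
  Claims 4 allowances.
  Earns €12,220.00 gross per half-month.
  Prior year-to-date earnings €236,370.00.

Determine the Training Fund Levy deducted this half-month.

Training Fund Levy: cap €237,140.00 − YTD €236,370.00 = €770.00 subject; 3.9% × €770.00 = €30.03

€30.03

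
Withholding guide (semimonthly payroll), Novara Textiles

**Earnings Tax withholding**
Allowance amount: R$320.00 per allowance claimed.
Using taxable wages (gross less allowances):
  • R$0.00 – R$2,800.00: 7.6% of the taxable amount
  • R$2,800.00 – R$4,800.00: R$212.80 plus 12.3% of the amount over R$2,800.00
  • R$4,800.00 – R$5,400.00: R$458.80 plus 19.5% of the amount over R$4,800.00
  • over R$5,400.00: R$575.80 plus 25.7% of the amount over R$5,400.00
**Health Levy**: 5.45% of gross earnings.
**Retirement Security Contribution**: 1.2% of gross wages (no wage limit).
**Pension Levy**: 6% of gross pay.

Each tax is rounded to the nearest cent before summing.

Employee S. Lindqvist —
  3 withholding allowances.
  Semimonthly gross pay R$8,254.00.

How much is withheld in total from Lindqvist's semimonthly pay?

Earnings Tax: taxable = R$8,254.00 − 3×R$320.00 = R$7,294.00
  R$575.80 + 25.7% × (R$7,294.00 − R$5,400.00) = R$575.80 + 25.7% × R$1,894.00 = R$1,062.56
Health Levy: 5.45% × R$8,254.00 = R$449.84
Retirement Security Contribution: 1.2% × R$8,254.00 = R$99.05
Pension Levy: 6% × R$8,254.00 = R$495.24
Total: R$1,062.56 + R$449.84 + R$99.05 + R$495.24 = R$2,106.69

R$2,106.69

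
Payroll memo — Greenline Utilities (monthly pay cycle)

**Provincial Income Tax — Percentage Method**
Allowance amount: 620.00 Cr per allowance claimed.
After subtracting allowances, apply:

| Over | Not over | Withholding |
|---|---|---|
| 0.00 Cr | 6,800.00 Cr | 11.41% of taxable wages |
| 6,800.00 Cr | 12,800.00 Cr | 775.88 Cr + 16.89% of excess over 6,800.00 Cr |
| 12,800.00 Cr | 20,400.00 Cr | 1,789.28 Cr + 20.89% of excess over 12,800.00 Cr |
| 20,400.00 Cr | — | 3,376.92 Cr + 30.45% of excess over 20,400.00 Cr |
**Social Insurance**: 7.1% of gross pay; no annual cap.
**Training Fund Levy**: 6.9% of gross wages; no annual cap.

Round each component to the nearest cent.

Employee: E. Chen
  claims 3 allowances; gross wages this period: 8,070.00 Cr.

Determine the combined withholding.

Provincial Income Tax: taxable = 8,070.00 Cr − 3×620.00 Cr = 6,210.00 Cr
  11.41% × 6,210.00 Cr = 708.56 Cr
Social Insurance: 7.1% × 8,070.00 Cr = 572.97 Cr
Training Fund Levy: 6.9% × 8,070.00 Cr = 556.83 Cr
Total: 708.56 Cr + 572.97 Cr + 556.83 Cr = 1,838.36 Cr

1,838.36 Cr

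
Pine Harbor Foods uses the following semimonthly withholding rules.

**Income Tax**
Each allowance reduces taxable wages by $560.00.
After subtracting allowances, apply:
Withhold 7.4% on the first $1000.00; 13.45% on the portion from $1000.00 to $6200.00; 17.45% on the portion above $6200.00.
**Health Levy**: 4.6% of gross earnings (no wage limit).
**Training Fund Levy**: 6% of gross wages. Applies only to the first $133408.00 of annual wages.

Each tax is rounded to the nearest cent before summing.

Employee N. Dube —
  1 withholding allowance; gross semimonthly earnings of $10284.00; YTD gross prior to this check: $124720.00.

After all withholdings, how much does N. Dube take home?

$7901.32

Income Tax: taxable = $10284.00 − 1×$560.00 = $9724.00
  $773.40 + 17.45% × ($9724.00 − $6200.00) = $773.40 + 17.45% × $3524.00 = $1388.34
Health Levy: 4.6% × $10284.00 = $473.06
Training Fund Levy: cap $133408.00 − YTD $124720.00 = $8688.00 subject; 6% × $8688.00 = $521.28
Total withheld: $1388.34 + $473.06 + $521.28 = $2382.68
Net pay: $10284.00 − $2382.68 = $7901.32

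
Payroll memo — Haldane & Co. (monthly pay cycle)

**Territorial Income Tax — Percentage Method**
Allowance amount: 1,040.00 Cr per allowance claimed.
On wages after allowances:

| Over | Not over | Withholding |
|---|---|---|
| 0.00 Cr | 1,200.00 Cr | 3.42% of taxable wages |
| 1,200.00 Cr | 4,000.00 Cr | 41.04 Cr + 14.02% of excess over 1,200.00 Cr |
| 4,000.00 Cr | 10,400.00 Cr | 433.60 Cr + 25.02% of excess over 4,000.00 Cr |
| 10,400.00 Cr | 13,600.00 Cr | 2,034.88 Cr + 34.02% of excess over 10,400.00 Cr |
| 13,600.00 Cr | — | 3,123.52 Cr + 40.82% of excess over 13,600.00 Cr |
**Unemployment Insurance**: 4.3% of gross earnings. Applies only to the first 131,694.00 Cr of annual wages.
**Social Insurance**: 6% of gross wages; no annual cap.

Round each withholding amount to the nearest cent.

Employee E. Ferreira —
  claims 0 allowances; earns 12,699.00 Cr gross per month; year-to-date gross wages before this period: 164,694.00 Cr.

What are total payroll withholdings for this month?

Territorial Income Tax: taxable = 12,699.00 Cr
  2,034.88 Cr + 34.02% × (12,699.00 Cr − 10,400.00 Cr) = 2,034.88 Cr + 34.02% × 2,299.00 Cr = 2,817.00 Cr
Unemployment Insurance: YTD 164,694.00 Cr ≥ cap 131,694.00 Cr → 0.00 Cr
Social Insurance: 6% × 12,699.00 Cr = 761.94 Cr
Total: 2,817.00 Cr + 0.00 Cr + 761.94 Cr = 3,578.94 Cr

3,578.94 Cr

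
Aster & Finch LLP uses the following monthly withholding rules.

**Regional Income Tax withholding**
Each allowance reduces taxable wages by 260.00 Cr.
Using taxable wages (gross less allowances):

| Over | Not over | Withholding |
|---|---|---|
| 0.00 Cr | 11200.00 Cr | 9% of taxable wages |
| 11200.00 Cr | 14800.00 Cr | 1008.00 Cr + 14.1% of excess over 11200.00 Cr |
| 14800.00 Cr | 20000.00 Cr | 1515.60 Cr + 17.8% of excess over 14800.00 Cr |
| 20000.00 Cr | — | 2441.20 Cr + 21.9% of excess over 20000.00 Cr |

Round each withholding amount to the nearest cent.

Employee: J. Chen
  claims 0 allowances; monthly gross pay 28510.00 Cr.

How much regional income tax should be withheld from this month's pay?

Regional Income Tax: taxable = 28510.00 Cr
  2441.20 Cr + 21.9% × (28510.00 Cr − 20000.00 Cr) = 2441.20 Cr + 21.9% × 8510.00 Cr = 4304.89 Cr

4304.89 Cr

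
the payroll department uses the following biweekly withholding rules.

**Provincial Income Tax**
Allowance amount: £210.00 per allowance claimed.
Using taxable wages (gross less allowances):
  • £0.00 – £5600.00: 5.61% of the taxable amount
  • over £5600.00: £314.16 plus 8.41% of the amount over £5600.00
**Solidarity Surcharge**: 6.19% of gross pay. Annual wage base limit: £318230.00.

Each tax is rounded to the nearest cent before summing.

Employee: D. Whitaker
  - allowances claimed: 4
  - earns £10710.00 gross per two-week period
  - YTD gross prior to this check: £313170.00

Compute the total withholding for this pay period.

£986.48

Provincial Income Tax: taxable = £10710.00 − 4×£210.00 = £9870.00
  £314.16 + 8.41% × (£9870.00 − £5600.00) = £314.16 + 8.41% × £4270.00 = £673.27
Solidarity Surcharge: cap £318230.00 − YTD £313170.00 = £5060.00 subject; 6.19% × £5060.00 = £313.21
Total: £673.27 + £313.21 = £986.48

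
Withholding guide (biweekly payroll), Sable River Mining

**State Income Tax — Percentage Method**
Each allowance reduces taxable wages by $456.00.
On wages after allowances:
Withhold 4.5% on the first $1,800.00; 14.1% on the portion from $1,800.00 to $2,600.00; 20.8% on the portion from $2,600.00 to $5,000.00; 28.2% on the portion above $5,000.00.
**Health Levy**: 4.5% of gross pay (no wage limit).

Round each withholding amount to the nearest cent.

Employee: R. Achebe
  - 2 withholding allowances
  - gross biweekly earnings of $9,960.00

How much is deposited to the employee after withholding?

$7,677.26

State Income Tax: taxable = $9,960.00 − 2×$456.00 = $9,048.00
  $693.00 + 28.2% × ($9,048.00 − $5,000.00) = $693.00 + 28.2% × $4,048.00 = $1,834.54
Health Levy: 4.5% × $9,960.00 = $448.20
Total withheld: $1,834.54 + $448.20 = $2,282.74
Net pay: $9,960.00 − $2,282.74 = $7,677.26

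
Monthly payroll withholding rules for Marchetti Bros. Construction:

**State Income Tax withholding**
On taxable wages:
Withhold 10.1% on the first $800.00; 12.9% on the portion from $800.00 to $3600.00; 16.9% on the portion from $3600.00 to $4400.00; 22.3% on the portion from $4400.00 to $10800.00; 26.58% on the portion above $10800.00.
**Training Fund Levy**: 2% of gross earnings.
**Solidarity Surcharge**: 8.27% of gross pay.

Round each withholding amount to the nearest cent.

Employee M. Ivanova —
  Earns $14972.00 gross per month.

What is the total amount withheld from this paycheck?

State Income Tax: taxable = $14972.00
  $2004.40 + 26.58% × ($14972.00 − $10800.00) = $2004.40 + 26.58% × $4172.00 = $3113.32
Training Fund Levy: 2% × $14972.00 = $299.44
Solidarity Surcharge: 8.27% × $14972.00 = $1238.18
Total: $3113.32 + $299.44 + $1238.18 = $4650.94

$4650.94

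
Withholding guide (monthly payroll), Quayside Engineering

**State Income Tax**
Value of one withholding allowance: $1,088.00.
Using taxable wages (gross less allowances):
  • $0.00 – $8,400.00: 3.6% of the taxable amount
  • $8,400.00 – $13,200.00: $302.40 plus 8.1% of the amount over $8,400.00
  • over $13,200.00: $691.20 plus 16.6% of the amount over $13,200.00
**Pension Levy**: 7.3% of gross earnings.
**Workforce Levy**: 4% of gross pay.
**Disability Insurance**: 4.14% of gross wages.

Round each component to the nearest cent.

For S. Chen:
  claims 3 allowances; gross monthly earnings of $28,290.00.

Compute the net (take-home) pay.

State Income Tax: taxable = $28,290.00 − 3×$1,088.00 = $25,026.00
  $691.20 + 16.6% × ($25,026.00 − $13,200.00) = $691.20 + 16.6% × $11,826.00 = $2,654.32
Pension Levy: 7.3% × $28,290.00 = $2,065.17
Workforce Levy: 4% × $28,290.00 = $1,131.60
Disability Insurance: 4.14% × $28,290.00 = $1,171.21
Total withheld: $2,654.32 + $2,065.17 + $1,131.60 + $1,171.21 = $7,022.30
Net pay: $28,290.00 − $7,022.30 = $21,267.70

$21,267.70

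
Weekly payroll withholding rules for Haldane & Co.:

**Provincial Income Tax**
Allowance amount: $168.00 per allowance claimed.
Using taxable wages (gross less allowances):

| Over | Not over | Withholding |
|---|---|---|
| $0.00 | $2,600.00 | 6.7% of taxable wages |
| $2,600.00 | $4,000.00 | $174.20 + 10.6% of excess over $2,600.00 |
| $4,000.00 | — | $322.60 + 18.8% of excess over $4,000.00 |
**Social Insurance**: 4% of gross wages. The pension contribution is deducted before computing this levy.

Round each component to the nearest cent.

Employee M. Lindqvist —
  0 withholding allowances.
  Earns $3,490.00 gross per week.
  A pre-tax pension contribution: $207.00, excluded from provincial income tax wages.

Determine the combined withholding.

Provincial Income Tax: taxable = $3,490.00 − $207.00 = $3,283.00
  $174.20 + 10.6% × ($3,283.00 − $2,600.00) = $174.20 + 10.6% × $683.00 = $246.60
Social Insurance: 4% × $3,283.00 = $131.32
Total: $246.60 + $131.32 = $377.92

$377.92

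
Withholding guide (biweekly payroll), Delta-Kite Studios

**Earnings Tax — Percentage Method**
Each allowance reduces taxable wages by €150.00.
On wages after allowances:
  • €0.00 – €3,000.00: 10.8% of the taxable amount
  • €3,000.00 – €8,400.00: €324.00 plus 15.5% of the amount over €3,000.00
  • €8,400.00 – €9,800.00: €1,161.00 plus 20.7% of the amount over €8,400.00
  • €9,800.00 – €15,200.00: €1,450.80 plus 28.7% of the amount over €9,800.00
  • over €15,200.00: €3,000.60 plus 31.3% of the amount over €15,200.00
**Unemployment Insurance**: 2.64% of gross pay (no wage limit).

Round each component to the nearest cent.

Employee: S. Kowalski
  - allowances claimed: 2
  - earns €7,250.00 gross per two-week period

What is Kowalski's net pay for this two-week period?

Earnings Tax: taxable = €7,250.00 − 2×€150.00 = €6,950.00
  €324.00 + 15.5% × (€6,950.00 − €3,000.00) = €324.00 + 15.5% × €3,950.00 = €936.25
Unemployment Insurance: 2.64% × €7,250.00 = €191.40
Total withheld: €936.25 + €191.40 = €1,127.65
Net pay: €7,250.00 − €1,127.65 = €6,122.35

€6,122.35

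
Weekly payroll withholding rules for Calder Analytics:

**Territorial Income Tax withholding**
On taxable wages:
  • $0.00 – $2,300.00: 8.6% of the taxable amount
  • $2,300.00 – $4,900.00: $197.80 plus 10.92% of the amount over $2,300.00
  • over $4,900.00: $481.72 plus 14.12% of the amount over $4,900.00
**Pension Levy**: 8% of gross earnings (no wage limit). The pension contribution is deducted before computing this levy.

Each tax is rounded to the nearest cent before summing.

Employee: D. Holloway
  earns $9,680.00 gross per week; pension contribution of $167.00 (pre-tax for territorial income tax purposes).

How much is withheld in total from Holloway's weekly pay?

$1,894.12

Territorial Income Tax: taxable = $9,680.00 − $167.00 = $9,513.00
  $481.72 + 14.12% × ($9,513.00 − $4,900.00) = $481.72 + 14.12% × $4,613.00 = $1,133.08
Pension Levy: 8% × $9,513.00 = $761.04
Total: $1,133.08 + $761.04 = $1,894.12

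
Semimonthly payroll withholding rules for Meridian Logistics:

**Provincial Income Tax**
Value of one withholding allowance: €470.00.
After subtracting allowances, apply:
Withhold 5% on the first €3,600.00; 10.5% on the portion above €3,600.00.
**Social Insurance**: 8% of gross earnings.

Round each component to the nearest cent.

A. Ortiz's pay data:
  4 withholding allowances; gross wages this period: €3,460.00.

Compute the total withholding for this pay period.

€355.80

Provincial Income Tax: taxable = €3,460.00 − 4×€470.00 = €1,580.00
  5% × €1,580.00 = €79.00
Social Insurance: 8% × €3,460.00 = €276.80
Total: €79.00 + €276.80 = €355.80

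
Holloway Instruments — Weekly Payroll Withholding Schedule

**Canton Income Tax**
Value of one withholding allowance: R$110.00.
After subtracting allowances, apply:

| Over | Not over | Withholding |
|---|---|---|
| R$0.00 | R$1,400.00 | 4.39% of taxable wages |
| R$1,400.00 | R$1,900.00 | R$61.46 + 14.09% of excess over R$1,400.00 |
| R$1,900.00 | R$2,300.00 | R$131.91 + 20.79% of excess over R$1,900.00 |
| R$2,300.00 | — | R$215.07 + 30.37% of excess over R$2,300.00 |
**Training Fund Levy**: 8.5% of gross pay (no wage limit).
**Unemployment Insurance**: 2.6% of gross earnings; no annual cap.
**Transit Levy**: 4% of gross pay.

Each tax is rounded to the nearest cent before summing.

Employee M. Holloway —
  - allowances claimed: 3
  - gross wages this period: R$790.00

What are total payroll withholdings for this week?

Canton Income Tax: taxable = R$790.00 − 3×R$110.00 = R$460.00
  4.39% × R$460.00 = R$20.19
Training Fund Levy: 8.5% × R$790.00 = R$67.15
Unemployment Insurance: 2.6% × R$790.00 = R$20.54
Transit Levy: 4% × R$790.00 = R$31.60
Total: R$20.19 + R$67.15 + R$20.54 + R$31.60 = R$139.48

R$139.48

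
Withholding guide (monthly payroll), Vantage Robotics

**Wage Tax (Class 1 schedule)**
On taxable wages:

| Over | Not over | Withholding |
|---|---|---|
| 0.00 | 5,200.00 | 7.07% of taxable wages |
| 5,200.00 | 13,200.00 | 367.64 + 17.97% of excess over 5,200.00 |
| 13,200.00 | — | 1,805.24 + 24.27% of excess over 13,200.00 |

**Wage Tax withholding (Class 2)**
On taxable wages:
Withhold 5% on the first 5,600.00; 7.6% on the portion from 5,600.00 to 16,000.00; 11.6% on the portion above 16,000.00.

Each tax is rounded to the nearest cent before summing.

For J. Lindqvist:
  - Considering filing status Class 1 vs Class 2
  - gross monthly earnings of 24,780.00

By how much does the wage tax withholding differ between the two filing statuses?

2,526.83

Wage Tax (Class 1): taxable = 24,780.00
  1,805.24 + 24.27% × (24,780.00 − 13,200.00) = 1,805.24 + 24.27% × 11,580.00 = 4,615.71
Wage Tax (Class 2): taxable = 24,780.00
  1,070.40 + 11.6% × (24,780.00 − 16,000.00) = 1,070.40 + 11.6% × 8,780.00 = 2,088.88
Difference: |4,615.71 − 2,088.88| = 2,526.83 (higher under Class 1)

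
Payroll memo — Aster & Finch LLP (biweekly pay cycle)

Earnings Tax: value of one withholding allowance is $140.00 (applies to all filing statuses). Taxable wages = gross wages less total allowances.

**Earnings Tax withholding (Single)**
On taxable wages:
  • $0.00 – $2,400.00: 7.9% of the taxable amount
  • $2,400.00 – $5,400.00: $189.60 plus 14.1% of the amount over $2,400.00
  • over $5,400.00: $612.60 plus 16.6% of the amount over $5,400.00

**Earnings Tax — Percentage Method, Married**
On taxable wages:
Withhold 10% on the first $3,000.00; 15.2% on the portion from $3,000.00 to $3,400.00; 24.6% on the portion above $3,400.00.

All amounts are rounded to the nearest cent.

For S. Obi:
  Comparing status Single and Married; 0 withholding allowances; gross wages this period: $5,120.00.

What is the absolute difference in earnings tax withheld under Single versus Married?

$210.80

Earnings Tax (Single): taxable = $5,120.00
  $189.60 + 14.1% × ($5,120.00 − $2,400.00) = $189.60 + 14.1% × $2,720.00 = $573.12
Earnings Tax (Married): taxable = $5,120.00
  $360.80 + 24.6% × ($5,120.00 − $3,400.00) = $360.80 + 24.6% × $1,720.00 = $783.92
Difference: |$573.12 − $783.92| = $210.80 (higher under Married)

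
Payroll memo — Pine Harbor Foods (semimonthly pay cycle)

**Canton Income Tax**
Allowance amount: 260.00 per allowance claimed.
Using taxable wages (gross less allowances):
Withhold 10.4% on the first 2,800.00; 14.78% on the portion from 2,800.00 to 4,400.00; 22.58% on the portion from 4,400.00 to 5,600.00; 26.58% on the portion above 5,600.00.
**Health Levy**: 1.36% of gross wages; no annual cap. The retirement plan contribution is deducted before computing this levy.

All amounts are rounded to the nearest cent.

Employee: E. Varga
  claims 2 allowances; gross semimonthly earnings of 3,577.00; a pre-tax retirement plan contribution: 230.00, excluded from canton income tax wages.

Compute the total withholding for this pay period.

340.71

Canton Income Tax: taxable = 3,577.00 − 230.00 − 2×260.00 = 2,827.00
  291.20 + 14.78% × (2,827.00 − 2,800.00) = 291.20 + 14.78% × 27.00 = 295.19
Health Levy: 1.36% × 3,347.00 = 45.52
Total: 295.19 + 45.52 = 340.71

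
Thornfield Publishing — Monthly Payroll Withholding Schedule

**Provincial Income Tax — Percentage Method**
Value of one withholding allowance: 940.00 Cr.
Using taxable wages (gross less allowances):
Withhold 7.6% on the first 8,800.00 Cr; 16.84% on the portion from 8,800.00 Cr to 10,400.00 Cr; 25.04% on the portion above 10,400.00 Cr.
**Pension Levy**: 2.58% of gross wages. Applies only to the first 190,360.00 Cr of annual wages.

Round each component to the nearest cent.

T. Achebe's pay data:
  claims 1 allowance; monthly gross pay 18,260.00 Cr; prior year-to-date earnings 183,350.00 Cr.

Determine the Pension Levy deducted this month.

Pension Levy: cap 190,360.00 Cr − YTD 183,350.00 Cr = 7,010.00 Cr subject; 2.58% × 7,010.00 Cr = 180.86 Cr

180.86 Cr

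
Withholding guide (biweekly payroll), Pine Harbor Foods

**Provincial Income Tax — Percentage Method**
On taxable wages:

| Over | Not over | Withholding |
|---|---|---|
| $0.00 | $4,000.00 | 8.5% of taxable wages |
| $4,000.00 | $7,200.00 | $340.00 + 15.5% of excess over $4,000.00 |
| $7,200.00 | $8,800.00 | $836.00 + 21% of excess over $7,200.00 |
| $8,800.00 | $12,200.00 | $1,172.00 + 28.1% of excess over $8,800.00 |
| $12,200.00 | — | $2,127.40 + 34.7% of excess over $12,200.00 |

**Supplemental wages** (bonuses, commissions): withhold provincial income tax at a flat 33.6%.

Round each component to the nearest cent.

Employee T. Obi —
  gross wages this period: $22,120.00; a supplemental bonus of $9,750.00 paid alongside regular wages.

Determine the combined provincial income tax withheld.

Provincial Income Tax: taxable = $22,120.00
  $2,127.40 + 34.7% × ($22,120.00 − $12,200.00) = $2,127.40 + 34.7% × $9,920.00 = $5,569.64
Supplemental (33.6% flat on bonus): 33.6% × $9,750.00 = $3,276.00
Total provincial income tax: $5,569.64 + $3,276.00 = $8,845.64

$8,845.64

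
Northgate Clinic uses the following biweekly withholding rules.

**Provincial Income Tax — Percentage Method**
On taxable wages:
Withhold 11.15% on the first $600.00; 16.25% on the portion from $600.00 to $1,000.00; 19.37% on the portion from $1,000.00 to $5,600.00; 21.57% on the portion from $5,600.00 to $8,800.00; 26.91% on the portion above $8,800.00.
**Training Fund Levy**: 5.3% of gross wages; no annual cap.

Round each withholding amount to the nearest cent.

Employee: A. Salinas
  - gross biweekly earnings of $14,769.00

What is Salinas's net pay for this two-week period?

Provincial Income Tax: taxable = $14,769.00
  $1,713.16 + 26.91% × ($14,769.00 − $8,800.00) = $1,713.16 + 26.91% × $5,969.00 = $3,319.42
Training Fund Levy: 5.3% × $14,769.00 = $782.76
Total withheld: $3,319.42 + $782.76 = $4,102.18
Net pay: $14,769.00 − $4,102.18 = $10,666.82

$10,666.82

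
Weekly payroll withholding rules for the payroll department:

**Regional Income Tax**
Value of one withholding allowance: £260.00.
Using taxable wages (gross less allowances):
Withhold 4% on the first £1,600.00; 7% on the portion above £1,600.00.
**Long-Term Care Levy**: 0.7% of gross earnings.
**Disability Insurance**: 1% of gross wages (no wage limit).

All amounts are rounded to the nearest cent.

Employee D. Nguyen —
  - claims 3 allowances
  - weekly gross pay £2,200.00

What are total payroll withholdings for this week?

Regional Income Tax: taxable = £2,200.00 − 3×£260.00 = £1,420.00
  4% × £1,420.00 = £56.80
Long-Term Care Levy: 0.7% × £2,200.00 = £15.40
Disability Insurance: 1% × £2,200.00 = £22.00
Total: £56.80 + £15.40 + £22.00 = £94.20

£94.20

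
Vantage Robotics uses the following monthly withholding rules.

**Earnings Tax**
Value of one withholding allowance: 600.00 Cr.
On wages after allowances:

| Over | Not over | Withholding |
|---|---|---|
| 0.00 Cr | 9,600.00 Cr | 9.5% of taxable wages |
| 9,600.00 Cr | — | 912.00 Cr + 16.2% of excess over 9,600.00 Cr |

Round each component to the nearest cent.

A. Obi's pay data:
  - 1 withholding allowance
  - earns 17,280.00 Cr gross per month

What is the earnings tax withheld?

2,058.96 Cr

Earnings Tax: taxable = 17,280.00 Cr − 1×600.00 Cr = 16,680.00 Cr
  912.00 Cr + 16.2% × (16,680.00 Cr − 9,600.00 Cr) = 912.00 Cr + 16.2% × 7,080.00 Cr = 2,058.96 Cr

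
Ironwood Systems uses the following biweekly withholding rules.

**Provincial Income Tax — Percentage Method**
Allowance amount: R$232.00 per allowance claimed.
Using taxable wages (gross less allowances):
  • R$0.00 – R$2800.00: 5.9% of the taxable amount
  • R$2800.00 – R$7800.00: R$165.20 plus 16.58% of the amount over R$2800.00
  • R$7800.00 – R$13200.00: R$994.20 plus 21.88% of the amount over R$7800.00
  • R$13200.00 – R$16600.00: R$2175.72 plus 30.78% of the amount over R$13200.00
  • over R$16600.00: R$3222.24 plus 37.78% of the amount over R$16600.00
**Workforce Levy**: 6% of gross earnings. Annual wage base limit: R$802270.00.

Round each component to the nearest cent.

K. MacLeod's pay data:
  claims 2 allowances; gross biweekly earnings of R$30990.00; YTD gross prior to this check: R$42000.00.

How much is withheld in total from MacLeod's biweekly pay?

Provincial Income Tax: taxable = R$30990.00 − 2×R$232.00 = R$30526.00
  R$3222.24 + 37.78% × (R$30526.00 − R$16600.00) = R$3222.24 + 37.78% × R$13926.00 = R$8483.48
Workforce Levy: 6% × R$30990.00 = R$1859.40
Total: R$8483.48 + R$1859.40 = R$10342.88

R$10342.88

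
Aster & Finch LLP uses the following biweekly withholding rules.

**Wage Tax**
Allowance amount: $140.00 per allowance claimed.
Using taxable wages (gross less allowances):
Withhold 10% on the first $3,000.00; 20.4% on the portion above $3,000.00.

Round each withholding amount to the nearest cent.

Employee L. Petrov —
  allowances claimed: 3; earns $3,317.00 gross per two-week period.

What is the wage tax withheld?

Wage Tax: taxable = $3,317.00 − 3×$140.00 = $2,897.00
  10% × $2,897.00 = $289.70

$289.70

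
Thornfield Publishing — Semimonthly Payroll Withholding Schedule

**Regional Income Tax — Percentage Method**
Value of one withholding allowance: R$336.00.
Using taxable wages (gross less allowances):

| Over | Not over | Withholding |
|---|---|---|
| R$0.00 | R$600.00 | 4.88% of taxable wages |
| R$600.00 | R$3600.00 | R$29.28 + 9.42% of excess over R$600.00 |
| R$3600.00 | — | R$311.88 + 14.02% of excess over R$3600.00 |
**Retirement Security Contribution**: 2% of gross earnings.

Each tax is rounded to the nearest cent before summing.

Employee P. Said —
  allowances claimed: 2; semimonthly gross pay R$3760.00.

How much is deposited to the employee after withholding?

R$3421.15

Regional Income Tax: taxable = R$3760.00 − 2×R$336.00 = R$3088.00
  R$29.28 + 9.42% × (R$3088.00 − R$600.00) = R$29.28 + 9.42% × R$2488.00 = R$263.65
Retirement Security Contribution: 2% × R$3760.00 = R$75.20
Total withheld: R$263.65 + R$75.20 = R$338.85
Net pay: R$3760.00 − R$338.85 = R$3421.15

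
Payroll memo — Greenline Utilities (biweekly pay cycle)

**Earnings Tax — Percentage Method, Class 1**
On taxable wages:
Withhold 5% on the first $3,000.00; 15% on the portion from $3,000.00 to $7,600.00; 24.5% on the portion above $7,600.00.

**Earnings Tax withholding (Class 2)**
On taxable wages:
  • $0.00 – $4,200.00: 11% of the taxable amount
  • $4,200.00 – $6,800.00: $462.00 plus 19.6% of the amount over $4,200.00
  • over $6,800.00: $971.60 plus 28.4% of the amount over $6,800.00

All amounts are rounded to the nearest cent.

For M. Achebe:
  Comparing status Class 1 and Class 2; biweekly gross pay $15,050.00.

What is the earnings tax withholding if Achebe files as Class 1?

$2,665.25

Earnings Tax (Class 1): taxable = $15,050.00
  $840.00 + 24.5% × ($15,050.00 − $7,600.00) = $840.00 + 24.5% × $7,450.00 = $2,665.25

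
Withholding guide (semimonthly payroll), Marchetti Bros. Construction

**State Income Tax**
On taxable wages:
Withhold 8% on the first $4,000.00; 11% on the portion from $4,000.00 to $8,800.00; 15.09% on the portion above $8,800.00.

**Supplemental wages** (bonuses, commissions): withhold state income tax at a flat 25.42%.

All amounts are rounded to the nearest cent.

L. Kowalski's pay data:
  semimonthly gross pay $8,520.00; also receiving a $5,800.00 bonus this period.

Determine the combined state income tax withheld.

$2,291.56

State Income Tax: taxable = $8,520.00
  $320.00 + 11% × ($8,520.00 − $4,000.00) = $320.00 + 11% × $4,520.00 = $817.20
Supplemental (25.42% flat on bonus): 25.42% × $5,800.00 = $1,474.36
Total state income tax: $817.20 + $1,474.36 = $2,291.56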